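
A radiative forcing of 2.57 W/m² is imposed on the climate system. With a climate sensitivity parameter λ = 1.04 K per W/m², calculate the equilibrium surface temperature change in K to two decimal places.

ΔT = 2.67 K

ΔT = λ ΔF = 1.04 × 2.57 = 2.6728 K.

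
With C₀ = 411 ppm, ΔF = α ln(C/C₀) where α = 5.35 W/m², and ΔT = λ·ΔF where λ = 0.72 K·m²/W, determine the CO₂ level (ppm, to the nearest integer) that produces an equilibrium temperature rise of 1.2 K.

C ≈ 561 ppm

Required forcing: ΔF = ΔT/λ = 1.2/0.72 = 1.6667 W/m².
Then ln(C/411) = ΔF/5.35 = 1.6667/5.35 = 0.31153.
So C = 411 × e^0.31153 = 411 × 1.36551 = 561.22 ppm.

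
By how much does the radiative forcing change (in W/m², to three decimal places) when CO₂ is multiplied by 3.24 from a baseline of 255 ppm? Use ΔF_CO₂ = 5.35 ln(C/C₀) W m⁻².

ΔF = 5.35 × ln(3.24) = 5.35 × 1.17557 = 6.2893 W/m².

ΔF = 6.289 W/m²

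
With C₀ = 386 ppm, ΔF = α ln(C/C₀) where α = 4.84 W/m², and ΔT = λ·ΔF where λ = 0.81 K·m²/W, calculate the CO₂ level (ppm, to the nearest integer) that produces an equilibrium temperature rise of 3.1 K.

C ≈ 851 ppm

Required forcing: ΔF = ΔT/λ = 3.1/0.81 = 3.8272 W/m².
Then ln(C/386) = ΔF/4.84 = 3.8272/4.84 = 0.79074.
So C = 386 × e^0.79074 = 386 × 2.20503 = 851.14 ppm.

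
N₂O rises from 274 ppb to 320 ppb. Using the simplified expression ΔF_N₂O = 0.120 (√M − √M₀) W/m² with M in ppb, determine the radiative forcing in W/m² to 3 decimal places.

N₂O: 0.120 × (√320 − √274) = 0.120 × (17.8885 − 16.5529) = 0.120 × 1.3356 = 0.1603 W/m².

ΔF = 0.160 W/m²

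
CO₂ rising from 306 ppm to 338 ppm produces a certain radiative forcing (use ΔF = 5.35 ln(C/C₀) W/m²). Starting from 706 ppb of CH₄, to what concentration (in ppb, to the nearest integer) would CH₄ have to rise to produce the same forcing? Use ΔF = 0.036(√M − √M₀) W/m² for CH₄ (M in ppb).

M ≈ 1710 ppb

CO₂ forcing: 5.35 × ln(338/306) = 5.35 × 0.099461 = 0.53212 W/m².
Set 0.036(√M − √706) = 0.53212: √M = 0.53212/0.036 + √706 = 14.7811 + 26.5707 = 41.3518.
M = (41.3518)² = 1709.97 ppb.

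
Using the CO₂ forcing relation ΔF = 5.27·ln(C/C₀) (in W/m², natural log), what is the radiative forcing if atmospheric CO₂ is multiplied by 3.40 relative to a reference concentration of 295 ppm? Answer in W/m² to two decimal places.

ΔF = 6.45 W/m²

Because the forcing depends only on the ratio C/C₀, the initial concentration does not enter.
ΔF = 5.27 × ln(3.40) = 5.27 × 1.22378 = 6.4493 W/m².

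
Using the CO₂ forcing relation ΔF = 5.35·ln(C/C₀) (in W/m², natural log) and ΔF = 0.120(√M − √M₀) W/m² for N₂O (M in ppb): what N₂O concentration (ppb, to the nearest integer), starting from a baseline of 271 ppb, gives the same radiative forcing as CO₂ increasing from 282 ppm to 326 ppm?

CO₂ forcing: 5.35 × ln(326/282) = 5.35 × 0.144990 = 0.77570 W/m².
Set 0.120(√M − √271) = 0.77570: √M = 0.77570/0.120 + √271 = 6.4642 + 16.4621 = 22.9263.
M = (22.9263)² = 525.62 ppb.

M ≈ 526 ppb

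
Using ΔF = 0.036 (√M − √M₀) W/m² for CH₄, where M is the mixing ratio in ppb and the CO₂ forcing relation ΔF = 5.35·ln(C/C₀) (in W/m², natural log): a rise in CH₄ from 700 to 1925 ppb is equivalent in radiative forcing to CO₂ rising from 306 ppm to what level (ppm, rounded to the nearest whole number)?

C ≈ 344 ppm

CH₄ forcing: 0.036 × (√1925 − √700) = 0.036 × (43.8748 − 26.4575) = 0.036 × 17.4173 = 0.62702 W/m².
Set 5.35 ln(C/306) = 0.62702: ln(C/306) = 0.62702/5.35 = 0.11720, so C = 306 × e^0.11720 = 306 × 1.12434 = 344.05 ppm.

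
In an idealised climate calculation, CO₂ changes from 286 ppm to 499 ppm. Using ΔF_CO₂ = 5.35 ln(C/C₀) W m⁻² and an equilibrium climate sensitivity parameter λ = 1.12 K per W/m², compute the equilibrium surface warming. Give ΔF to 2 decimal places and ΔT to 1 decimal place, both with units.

CO₂: 5.35 × ln(499/286) = 5.35 × ln(1.74476) = 5.35 × 0.55662 = 2.9779 W/m².
ΔT = λ ΔF = 1.12 × 2.98 = 3.3376 K.

ΔF = 2.98 W/m²; ΔT = 3.3 K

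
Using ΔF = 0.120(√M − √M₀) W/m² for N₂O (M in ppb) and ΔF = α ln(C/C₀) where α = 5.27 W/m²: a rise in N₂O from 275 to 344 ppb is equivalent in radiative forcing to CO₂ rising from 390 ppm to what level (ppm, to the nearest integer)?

N₂O forcing: 0.120 × (√344 − √275) = 0.120 × (18.5472 − 16.5831) = 0.120 × 1.9641 = 0.23569 W/m².
Set 5.27 ln(C/390) = 0.23569: ln(C/390) = 0.23569/5.27 = 0.04472, so C = 390 × e^0.04472 = 390 × 1.04574 = 407.84 ppm.

C ≈ 408 ppm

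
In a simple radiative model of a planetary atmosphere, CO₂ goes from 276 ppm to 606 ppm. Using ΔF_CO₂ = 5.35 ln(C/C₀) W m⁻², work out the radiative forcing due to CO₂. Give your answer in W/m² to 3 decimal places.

CO₂: 5.35 × ln(606/276) = 5.35 × ln(2.19565) = 5.35 × 0.78648 = 4.2077 W/m².

ΔF = 4.208 W/m²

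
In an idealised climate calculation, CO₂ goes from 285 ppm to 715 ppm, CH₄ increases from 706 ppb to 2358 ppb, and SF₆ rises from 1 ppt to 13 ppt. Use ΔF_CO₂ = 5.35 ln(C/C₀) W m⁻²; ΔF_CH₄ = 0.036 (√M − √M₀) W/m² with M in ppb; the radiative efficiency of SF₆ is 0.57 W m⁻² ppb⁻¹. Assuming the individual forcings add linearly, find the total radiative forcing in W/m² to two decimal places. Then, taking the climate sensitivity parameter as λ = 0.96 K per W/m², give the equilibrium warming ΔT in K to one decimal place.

CO₂: 5.35 × ln(715/285) = 5.35 × ln(2.50877) = 5.35 × 0.91979 = 4.9209 W/m².
CH₄: 0.036 × (√2358 − √706) = 0.036 × (48.5592 − 26.5707) = 0.036 × 21.9885 = 0.7916 W/m².
SF₆: Δ = 13 − 1 = 12 ppt = 0.012 ppb; ΔF = 0.57 × 0.012 = 0.0068 W/m².
Total ΔF = 4.9209 + 0.7916 + 0.0068 = 5.7193 W/m².
ΔT = λ ΔF = 0.96 × 5.72 = 5.4912 K.

ΔF = 5.72 W/m²; ΔT = 5.5 K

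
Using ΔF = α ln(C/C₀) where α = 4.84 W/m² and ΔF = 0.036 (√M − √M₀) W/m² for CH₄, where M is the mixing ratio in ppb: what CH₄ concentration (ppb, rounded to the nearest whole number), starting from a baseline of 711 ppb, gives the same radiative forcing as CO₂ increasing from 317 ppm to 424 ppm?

CO₂ forcing: 4.84 × ln(424/317) = 4.84 × 0.290832 = 1.40763 W/m².
Set 0.036(√M − √711) = 1.40763: √M = 1.40763/0.036 + √711 = 39.1008 + 26.6646 = 65.7654.
M = (65.7654)² = 4325.09 ppb.

M ≈ 4325 ppb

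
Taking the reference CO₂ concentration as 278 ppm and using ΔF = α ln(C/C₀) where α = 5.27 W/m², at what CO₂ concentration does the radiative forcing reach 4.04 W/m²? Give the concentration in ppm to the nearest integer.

Set 5.27 ln(C/278) = 4.04, so ln(C/278) = 4.04/5.27 = 0.76660.
Then C/278 = e^0.76660 = 2.15244, giving C = 278 × 2.15244 = 598.38 ppm.

C ≈ 598 ppm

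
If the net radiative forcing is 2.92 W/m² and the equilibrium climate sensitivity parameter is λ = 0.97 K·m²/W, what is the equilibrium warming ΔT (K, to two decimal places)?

ΔT = 2.83 K

ΔT = λ ΔF = 0.97 × 2.92 = 2.8324 K.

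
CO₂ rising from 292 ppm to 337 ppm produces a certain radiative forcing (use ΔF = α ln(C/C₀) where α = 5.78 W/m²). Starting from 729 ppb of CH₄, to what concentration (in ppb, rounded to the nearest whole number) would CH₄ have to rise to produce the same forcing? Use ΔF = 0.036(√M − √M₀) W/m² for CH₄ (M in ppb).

M ≈ 2501 ppb

CO₂ forcing: 5.78 × ln(337/292) = 5.78 × 0.143329 = 0.82844 W/m².
Set 0.036(√M − √729) = 0.82844: √M = 0.82844/0.036 + √729 = 23.0122 + 27.0000 = 50.0122.
M = (50.0122)² = 2501.22 ppb.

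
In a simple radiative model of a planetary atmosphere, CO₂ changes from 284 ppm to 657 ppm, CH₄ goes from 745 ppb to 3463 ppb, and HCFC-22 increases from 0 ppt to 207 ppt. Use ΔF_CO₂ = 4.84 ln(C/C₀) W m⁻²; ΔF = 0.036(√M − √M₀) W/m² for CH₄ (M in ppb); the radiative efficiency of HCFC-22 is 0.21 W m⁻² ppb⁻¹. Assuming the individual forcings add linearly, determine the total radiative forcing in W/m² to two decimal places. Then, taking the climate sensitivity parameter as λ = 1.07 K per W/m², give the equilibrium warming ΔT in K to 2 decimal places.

ΔF = 5.24 W/m²; ΔT = 5.61 K

CO₂: 4.84 × ln(657/284) = 4.84 × ln(2.31338) = 4.84 × 0.83871 = 4.0594 W/m².
CH₄: 0.036 × (√3463 − √745) = 0.036 × (58.8473 − 27.2947) = 0.036 × 31.5526 = 1.1359 W/m².
HCFC-22: Δ = 207 − 0 = 207 ppt = 0.207 ppb; ΔF = 0.21 × 0.207 = 0.0435 W/m².
Total ΔF = 4.0594 + 1.1359 + 0.0435 = 5.2388 W/m².
ΔT = λ ΔF = 1.07 × 5.24 = 5.6068 K.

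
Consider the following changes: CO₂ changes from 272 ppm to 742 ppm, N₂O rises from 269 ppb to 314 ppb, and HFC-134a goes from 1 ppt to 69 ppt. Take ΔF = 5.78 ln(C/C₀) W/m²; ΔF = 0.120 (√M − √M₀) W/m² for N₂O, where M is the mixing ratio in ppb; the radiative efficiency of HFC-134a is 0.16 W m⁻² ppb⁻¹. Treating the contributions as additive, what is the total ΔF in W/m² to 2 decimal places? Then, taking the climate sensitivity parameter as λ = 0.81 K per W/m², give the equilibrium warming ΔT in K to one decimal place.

ΔF = 5.97 W/m²; ΔT = 4.8 K

CO₂: 5.78 × ln(742/272) = 5.78 × ln(2.72794) = 5.78 × 1.00355 = 5.8005 W/m².
N₂O: 0.120 × (√314 − √269) = 0.120 × (17.7200 − 16.4012) = 0.120 × 1.3188 = 0.1583 W/m².
HFC-134a: Δ = 69 − 1 = 68 ppt = 0.068 ppb; ΔF = 0.16 × 0.068 = 0.0109 W/m².
Total ΔF = 5.8005 + 0.1583 + 0.0109 = 5.9697 W/m².
ΔT = λ ΔF = 0.81 × 5.97 = 4.8357 K.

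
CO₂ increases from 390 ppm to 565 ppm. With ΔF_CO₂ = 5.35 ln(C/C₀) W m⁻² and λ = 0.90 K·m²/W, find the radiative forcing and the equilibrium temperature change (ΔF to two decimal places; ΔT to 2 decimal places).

CO₂: 5.35 × ln(565/390) = 5.35 × ln(1.44872) = 5.35 × 0.37068 = 1.9831 W/m².
ΔT = λ ΔF = 0.90 × 1.98 = 1.7820 K.

ΔF = 1.98 W/m²; ΔT = 1.78 K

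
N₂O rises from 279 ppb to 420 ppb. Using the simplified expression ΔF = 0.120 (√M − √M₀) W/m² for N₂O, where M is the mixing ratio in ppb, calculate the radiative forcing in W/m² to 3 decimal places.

N₂O: 0.120 × (√420 − √279) = 0.120 × (20.4939 − 16.7033) = 0.120 × 3.7906 = 0.4549 W/m².

ΔF = 0.455 W/m²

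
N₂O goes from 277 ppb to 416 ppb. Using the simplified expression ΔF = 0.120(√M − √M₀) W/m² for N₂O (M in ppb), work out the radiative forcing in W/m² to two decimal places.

ΔF = 0.45 W/m²

N₂O: 0.120 × (√416 − √277) = 0.120 × (20.3961 − 16.6433) = 0.120 × 3.7528 = 0.4503 W/m².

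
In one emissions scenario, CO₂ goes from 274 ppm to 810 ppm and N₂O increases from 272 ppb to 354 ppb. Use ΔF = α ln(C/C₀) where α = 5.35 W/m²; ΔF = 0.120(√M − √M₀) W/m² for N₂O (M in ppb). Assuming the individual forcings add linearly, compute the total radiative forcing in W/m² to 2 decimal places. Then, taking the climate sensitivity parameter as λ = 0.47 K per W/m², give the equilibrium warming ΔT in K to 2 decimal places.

CO₂: 5.35 × ln(810/274) = 5.35 × ln(2.95620) = 5.35 × 1.08390 = 5.7989 W/m².
N₂O: 0.120 × (√354 − √272) = 0.120 × (18.8149 − 16.4924) = 0.120 × 2.3225 = 0.2787 W/m².
Total ΔF = 5.7989 + 0.2787 = 6.0776 W/m².
ΔT = λ ΔF = 0.47 × 6.08 = 2.8576 K.

ΔF = 6.08 W/m²; ΔT = 2.86 K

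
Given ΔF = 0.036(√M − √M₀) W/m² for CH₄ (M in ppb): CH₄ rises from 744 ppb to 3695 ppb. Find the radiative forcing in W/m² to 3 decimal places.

CH₄: 0.036 × (√3695 − √744) = 0.036 × (60.7865 − 27.2764) = 0.036 × 33.5101 = 1.2064 W/m².

ΔF = 1.206 W/m²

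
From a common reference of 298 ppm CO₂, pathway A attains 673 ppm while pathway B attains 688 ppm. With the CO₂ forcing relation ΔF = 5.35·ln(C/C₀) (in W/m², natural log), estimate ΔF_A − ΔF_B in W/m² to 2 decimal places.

ΔF_A = 5.35 ln(673/298) = 5.35 × 0.81465 = 4.3584 W/m².
ΔF_B = 5.35 ln(688/298) = 5.35 × 0.83670 = 4.4763 W/m².
Difference: 4.3584 − 4.4763 = -0.1179 W/m².

ΔF_A − ΔF_B = -0.12 W/m²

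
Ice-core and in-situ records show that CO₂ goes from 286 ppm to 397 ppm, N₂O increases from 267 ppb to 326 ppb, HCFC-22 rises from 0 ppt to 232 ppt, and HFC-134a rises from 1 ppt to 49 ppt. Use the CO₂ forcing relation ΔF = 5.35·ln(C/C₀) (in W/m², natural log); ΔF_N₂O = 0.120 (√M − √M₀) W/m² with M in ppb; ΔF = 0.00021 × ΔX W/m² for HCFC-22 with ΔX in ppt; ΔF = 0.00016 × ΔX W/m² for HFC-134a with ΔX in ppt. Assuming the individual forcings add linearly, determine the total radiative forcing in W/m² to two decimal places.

ΔF = 2.02 W/m²

CO₂: 5.35 × ln(397/286) = 5.35 × ln(1.38811) = 5.35 × 0.32794 = 1.7545 W/m².
N₂O: 0.120 × (√326 − √267) = 0.120 × (18.0555 − 16.3401) = 0.120 × 1.7154 = 0.2058 W/m².
HCFC-22: ΔF = 0.00021 × (232 − 0) = 0.00021 × 232 = 0.0487 W/m².
HFC-134a: ΔF = 0.00016 × (49 − 1) = 0.00016 × 48 = 0.0077 W/m².
Total ΔF = 1.7545 + 0.2058 + 0.0487 + 0.0077 = 2.0167 W/m².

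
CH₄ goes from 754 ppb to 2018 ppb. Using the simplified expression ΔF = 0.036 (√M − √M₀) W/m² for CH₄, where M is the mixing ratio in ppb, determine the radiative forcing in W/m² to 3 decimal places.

ΔF = 0.629 W/m²

CH₄: 0.036 × (√2018 − √754) = 0.036 × (44.9222 − 27.4591) = 0.036 × 17.4631 = 0.6287 W/m².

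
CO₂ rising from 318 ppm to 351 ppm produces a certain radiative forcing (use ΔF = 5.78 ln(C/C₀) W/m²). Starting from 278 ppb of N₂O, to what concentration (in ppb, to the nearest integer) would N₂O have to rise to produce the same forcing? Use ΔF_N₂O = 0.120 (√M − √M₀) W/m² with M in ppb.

M ≈ 459 ppb

CO₂ forcing: 5.78 × ln(351/318) = 5.78 × 0.098735 = 0.57069 W/m².
Set 0.120(√M − √278) = 0.57069: √M = 0.57069/0.120 + √278 = 4.7558 + 16.6733 = 21.4291.
M = (21.4291)² = 459.21 ppb.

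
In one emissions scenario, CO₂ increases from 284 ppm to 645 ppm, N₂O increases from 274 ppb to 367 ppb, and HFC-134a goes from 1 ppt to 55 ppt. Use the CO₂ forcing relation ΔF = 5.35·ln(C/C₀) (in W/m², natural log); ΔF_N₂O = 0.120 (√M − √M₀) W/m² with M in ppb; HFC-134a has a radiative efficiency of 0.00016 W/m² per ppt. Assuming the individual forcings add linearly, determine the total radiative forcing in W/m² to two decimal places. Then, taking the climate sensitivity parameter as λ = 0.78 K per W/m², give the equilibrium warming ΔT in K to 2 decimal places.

ΔF = 4.71 W/m²; ΔT = 3.67 K

CO₂: 5.35 × ln(645/284) = 5.35 × ln(2.27113) = 5.35 × 0.82028 = 4.3885 W/m².
N₂O: 0.120 × (√367 − √274) = 0.120 × (19.1572 − 16.5529) = 0.120 × 2.6043 = 0.3125 W/m².
HFC-134a: ΔF = 0.00016 × (55 − 1) = 0.00016 × 54 = 0.0086 W/m².
Total ΔF = 4.3885 + 0.3125 + 0.0086 = 4.7096 W/m².
ΔT = λ ΔF = 0.78 × 4.71 = 3.6738 K.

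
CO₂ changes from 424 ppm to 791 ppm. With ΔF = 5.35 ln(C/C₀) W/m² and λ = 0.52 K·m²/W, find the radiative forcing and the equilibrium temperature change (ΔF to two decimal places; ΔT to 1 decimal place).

CO₂: 5.35 × ln(791/424) = 5.35 × ln(1.86557) = 5.35 × 0.62357 = 3.3361 W/m².
ΔT = λ ΔF = 0.52 × 3.34 = 1.7368 K.

ΔF = 3.34 W/m²; ΔT = 1.7 K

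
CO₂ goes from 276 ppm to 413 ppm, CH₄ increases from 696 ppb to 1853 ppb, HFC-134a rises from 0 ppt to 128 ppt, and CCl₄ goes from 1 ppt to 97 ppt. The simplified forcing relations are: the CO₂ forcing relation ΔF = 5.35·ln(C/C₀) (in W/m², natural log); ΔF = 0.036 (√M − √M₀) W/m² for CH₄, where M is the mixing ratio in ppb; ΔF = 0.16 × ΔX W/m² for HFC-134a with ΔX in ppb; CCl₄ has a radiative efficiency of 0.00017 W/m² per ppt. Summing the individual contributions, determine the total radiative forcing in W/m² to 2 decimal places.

CO₂: 5.35 × ln(413/276) = 5.35 × ln(1.49638) = 5.35 × 0.40305 = 2.1563 W/m².
CH₄: 0.036 × (√1853 − √696) = 0.036 × (43.0465 − 26.3818) = 0.036 × 16.6647 = 0.5999 W/m².
HFC-134a: Δ = 128 − 0 = 128 ppt = 0.128 ppb; ΔF = 0.16 × 0.128 = 0.0205 W/m².
CCl₄: ΔF = 0.00017 × (97 − 1) = 0.00017 × 96 = 0.0163 W/m².
Total ΔF = 2.1563 + 0.5999 + 0.0205 + 0.0163 = 2.7930 W/m².

ΔF = 2.79 W/m²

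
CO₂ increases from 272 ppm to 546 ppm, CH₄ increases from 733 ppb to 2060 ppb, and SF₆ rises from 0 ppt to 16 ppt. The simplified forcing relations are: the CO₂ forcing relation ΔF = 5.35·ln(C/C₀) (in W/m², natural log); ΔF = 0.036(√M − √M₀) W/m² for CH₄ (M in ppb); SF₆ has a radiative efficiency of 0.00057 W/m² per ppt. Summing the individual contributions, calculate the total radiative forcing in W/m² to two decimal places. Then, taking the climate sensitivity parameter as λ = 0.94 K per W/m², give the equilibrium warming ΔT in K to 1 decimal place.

CO₂: 5.35 × ln(546/272) = 5.35 × ln(2.00735) = 5.35 × 0.69682 = 3.7280 W/m².
CH₄: 0.036 × (√2060 − √733) = 0.036 × (45.3872 − 27.0740) = 0.036 × 18.3132 = 0.6593 W/m².
SF₆: ΔF = 0.00057 × (16 − 0) = 0.00057 × 16 = 0.0091 W/m².
Total ΔF = 3.7280 + 0.6593 + 0.0091 = 4.3964 W/m².
ΔT = λ ΔF = 0.94 × 4.40 = 4.1360 K.

ΔF = 4.40 W/m²; ΔT = 4.1 K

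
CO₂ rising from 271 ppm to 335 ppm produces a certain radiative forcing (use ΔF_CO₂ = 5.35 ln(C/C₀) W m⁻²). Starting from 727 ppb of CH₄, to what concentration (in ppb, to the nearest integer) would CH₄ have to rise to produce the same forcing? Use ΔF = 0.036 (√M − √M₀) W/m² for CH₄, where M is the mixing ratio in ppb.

CO₂ forcing: 5.35 × ln(335/271) = 5.35 × 0.212012 = 1.13426 W/m².
Set 0.036(√M − √727) = 1.13426: √M = 1.13426/0.036 + √727 = 31.5072 + 26.9629 = 58.4701.
M = (58.4701)² = 3418.75 ppb.

M ≈ 3419 ppb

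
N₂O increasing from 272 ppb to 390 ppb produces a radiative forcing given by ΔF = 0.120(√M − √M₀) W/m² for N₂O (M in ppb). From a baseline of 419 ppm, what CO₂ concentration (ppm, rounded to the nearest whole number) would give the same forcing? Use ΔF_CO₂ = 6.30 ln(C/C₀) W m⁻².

C ≈ 446 ppm

N₂O forcing: 0.120 × (√390 − √272) = 0.120 × (19.7484 − 16.4924) = 0.120 × 3.2560 = 0.39072 W/m².
Set 6.30 ln(C/419) = 0.39072: ln(C/419) = 0.39072/6.30 = 0.06202, so C = 419 × e^0.06202 = 419 × 1.06398 = 445.81 ppm.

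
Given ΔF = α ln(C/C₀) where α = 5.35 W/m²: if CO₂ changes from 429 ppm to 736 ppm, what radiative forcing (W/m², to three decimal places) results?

ΔF = 2.888 W/m²

CO₂: 5.35 × ln(736/429) = 5.35 × ln(1.71562) = 5.35 × 0.53977 = 2.8878 W/m².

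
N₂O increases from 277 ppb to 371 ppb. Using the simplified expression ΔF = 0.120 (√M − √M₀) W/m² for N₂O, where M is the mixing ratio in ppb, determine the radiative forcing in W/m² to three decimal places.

N₂O: 0.120 × (√371 − √277) = 0.120 × (19.2614 − 16.6433) = 0.120 × 2.6181 = 0.3142 W/m².

ΔF = 0.314 W/m²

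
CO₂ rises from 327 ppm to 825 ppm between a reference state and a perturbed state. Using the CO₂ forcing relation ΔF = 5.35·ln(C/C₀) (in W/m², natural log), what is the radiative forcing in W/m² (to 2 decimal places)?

CO₂: 5.35 × ln(825/327) = 5.35 × ln(2.52294) = 5.35 × 0.92542 = 4.9510 W/m².

ΔF = 4.95 W/m²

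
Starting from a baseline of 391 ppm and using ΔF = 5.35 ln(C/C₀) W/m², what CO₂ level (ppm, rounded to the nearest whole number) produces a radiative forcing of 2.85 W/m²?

Set 5.35 ln(C/391) = 2.85, so ln(C/391) = 2.85/5.35 = 0.53271.
Then C/391 = e^0.53271 = 1.70354, giving C = 391 × 1.70354 = 666.08 ppm.

C ≈ 666 ppm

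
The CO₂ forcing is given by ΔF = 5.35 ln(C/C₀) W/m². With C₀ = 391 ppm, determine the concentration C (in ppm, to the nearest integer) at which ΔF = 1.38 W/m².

C ≈ 506 ppm

Set 5.35 ln(C/391) = 1.38, so ln(C/391) = 1.38/5.35 = 0.25794.
Then C/391 = e^0.25794 = 1.29426, giving C = 391 × 1.29426 = 506.06 ppm.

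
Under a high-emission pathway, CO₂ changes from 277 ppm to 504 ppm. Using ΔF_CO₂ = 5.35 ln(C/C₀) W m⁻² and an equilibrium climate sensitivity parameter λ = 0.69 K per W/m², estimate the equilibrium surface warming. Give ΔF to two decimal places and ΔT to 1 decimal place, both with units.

CO₂: 5.35 × ln(504/277) = 5.35 × ln(1.81949) = 5.35 × 0.59856 = 3.2023 W/m².
ΔT = λ ΔF = 0.69 × 3.20 = 2.2080 K.

ΔF = 3.20 W/m²; ΔT = 2.2 K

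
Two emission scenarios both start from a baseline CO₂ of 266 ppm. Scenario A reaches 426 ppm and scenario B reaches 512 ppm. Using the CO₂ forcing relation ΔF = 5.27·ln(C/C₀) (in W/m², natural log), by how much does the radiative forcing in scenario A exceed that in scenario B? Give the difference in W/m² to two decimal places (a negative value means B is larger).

ΔF_A = 5.27 ln(426/266) = 5.27 × 0.47094 = 2.4819 W/m².
ΔF_B = 5.27 ln(512/266) = 5.27 × 0.65483 = 3.4510 W/m².
Difference: 2.4819 − 3.4510 = -0.9691 W/m².

ΔF_A − ΔF_B = -0.97 W/m²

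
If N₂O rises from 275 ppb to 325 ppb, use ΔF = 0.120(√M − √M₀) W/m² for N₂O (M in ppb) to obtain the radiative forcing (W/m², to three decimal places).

ΔF = 0.173 W/m²

N₂O: 0.120 × (√325 − √275) = 0.120 × (18.0278 − 16.5831) = 0.120 × 1.4447 = 0.1734 W/m².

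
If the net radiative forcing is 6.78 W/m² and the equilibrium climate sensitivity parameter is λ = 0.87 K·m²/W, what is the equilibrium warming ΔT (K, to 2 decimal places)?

ΔT = 5.90 K

ΔT = λ ΔF = 0.87 × 6.78 = 5.8986 K.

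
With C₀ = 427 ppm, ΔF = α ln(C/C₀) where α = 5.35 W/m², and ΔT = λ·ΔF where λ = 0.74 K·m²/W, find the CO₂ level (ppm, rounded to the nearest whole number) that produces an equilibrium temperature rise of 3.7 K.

Required forcing: ΔF = ΔT/λ = 3.7/0.74 = 5.0000 W/m².
Then ln(C/427) = ΔF/5.35 = 5.0000/5.35 = 0.93458.
So C = 427 × e^0.93458 = 427 × 2.54614 = 1087.20 ppm.

C ≈ 1087 ppm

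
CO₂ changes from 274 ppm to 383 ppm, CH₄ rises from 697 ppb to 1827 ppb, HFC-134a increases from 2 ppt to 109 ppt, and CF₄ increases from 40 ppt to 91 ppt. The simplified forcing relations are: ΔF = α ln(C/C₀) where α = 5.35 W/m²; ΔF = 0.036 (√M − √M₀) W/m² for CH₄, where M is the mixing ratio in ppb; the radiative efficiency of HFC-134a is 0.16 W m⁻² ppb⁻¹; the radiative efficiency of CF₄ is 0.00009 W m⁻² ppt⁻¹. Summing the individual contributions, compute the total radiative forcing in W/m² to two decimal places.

CO₂: 5.35 × ln(383/274) = 5.35 × ln(1.39781) = 5.35 × 0.33491 = 1.7918 W/m².
CH₄: 0.036 × (√1827 − √697) = 0.036 × (42.7434 − 26.4008) = 0.036 × 16.3426 = 0.5883 W/m².
HFC-134a: Δ = 109 − 2 = 107 ppt = 0.107 ppb; ΔF = 0.16 × 0.107 = 0.0171 W/m².
CF₄: ΔF = 0.00009 × (91 − 40) = 0.00009 × 51 = 0.0046 W/m².
Total ΔF = 1.7918 + 0.5883 + 0.0171 + 0.0046 = 2.4018 W/m².

ΔF = 2.40 W/m²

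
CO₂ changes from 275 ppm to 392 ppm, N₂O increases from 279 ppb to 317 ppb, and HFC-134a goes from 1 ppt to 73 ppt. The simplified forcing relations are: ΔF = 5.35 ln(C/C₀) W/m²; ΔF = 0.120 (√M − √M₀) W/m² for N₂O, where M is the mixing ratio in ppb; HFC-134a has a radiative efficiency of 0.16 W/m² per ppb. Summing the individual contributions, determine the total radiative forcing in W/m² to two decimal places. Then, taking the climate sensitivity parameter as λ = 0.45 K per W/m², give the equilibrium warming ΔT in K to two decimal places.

ΔF = 2.04 W/m²; ΔT = 0.92 K

CO₂: 5.35 × ln(392/275) = 5.35 × ln(1.42545) = 5.35 × 0.35449 = 1.8965 W/m².
N₂O: 0.120 × (√317 − √279) = 0.120 × (17.8045 − 16.7033) = 0.120 × 1.1012 = 0.1321 W/m².
HFC-134a: Δ = 73 − 1 = 72 ppt = 0.072 ppb; ΔF = 0.16 × 0.072 = 0.0115 W/m².
Total ΔF = 1.8965 + 0.1321 + 0.0115 = 2.0401 W/m².
ΔT = λ ΔF = 0.45 × 2.04 = 0.9180 K.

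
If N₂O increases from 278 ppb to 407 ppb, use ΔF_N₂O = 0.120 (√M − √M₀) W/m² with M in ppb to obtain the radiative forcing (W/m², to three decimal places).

N₂O: 0.120 × (√407 − √278) = 0.120 × (20.1742 − 16.6733) = 0.120 × 3.5009 = 0.4201 W/m².

ΔF = 0.420 W/m²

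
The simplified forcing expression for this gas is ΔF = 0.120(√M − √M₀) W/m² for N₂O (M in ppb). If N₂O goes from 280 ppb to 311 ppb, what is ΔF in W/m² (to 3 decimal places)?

ΔF = 0.108 W/m²

N₂O: 0.120 × (√311 − √280) = 0.120 × (17.6352 − 16.7332) = 0.120 × 0.9020 = 0.1082 W/m².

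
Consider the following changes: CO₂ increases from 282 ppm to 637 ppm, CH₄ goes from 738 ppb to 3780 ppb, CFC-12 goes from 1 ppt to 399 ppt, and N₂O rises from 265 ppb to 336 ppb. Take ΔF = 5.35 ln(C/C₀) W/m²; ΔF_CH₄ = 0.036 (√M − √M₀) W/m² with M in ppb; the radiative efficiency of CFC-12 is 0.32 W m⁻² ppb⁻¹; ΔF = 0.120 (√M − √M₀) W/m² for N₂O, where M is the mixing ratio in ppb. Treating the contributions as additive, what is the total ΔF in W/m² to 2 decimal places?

ΔF = 5.97 W/m²

CO₂: 5.35 × ln(637/282) = 5.35 × ln(2.25887) = 5.35 × 0.81486 = 4.3595 W/m².
CH₄: 0.036 × (√3780 − √738) = 0.036 × (61.4817 − 27.1662) = 0.036 × 34.3155 = 1.2354 W/m².
CFC-12: Δ = 399 − 1 = 398 ppt = 0.398 ppb; ΔF = 0.32 × 0.398 = 0.1274 W/m².
N₂O: 0.120 × (√336 − √265) = 0.120 × (18.3303 − 16.2788) = 0.120 × 2.0515 = 0.2462 W/m².
Total ΔF = 4.3595 + 1.2354 + 0.1274 + 0.2462 = 5.9685 W/m².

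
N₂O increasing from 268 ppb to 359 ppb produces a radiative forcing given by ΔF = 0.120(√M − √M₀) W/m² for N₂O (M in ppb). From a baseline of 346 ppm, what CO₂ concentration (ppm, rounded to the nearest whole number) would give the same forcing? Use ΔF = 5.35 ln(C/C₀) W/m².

N₂O forcing: 0.120 × (√359 − √268) = 0.120 × (18.9473 − 16.3707) = 0.120 × 2.5766 = 0.30919 W/m².
Set 5.35 ln(C/346) = 0.30919: ln(C/346) = 0.30919/5.35 = 0.05779, so C = 346 × e^0.05779 = 346 × 1.05949 = 366.58 ppm.

C ≈ 367 ppm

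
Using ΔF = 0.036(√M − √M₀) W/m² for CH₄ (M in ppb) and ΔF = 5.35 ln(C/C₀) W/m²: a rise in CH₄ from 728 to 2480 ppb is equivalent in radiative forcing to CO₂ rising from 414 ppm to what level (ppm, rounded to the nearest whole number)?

C ≈ 483 ppm

CH₄ forcing: 0.036 × (√2480 − √728) = 0.036 × (49.7996 − 26.9815) = 0.036 × 22.8181 = 0.82145 W/m².
Set 5.35 ln(C/414) = 0.82145: ln(C/414) = 0.82145/5.35 = 0.15354, so C = 414 × e^0.15354 = 414 × 1.16595 = 482.70 ppm.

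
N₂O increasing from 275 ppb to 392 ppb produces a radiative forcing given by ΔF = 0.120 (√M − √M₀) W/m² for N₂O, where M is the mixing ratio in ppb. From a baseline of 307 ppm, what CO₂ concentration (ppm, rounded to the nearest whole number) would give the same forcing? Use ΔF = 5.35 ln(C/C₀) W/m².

N₂O forcing: 0.120 × (√392 − √275) = 0.120 × (19.7990 − 16.5831) = 0.120 × 3.2159 = 0.38591 W/m².
Set 5.35 ln(C/307) = 0.38591: ln(C/307) = 0.38591/5.35 = 0.07213, so C = 307 × e^0.07213 = 307 × 1.07480 = 329.96 ppm.

C ≈ 330 ppm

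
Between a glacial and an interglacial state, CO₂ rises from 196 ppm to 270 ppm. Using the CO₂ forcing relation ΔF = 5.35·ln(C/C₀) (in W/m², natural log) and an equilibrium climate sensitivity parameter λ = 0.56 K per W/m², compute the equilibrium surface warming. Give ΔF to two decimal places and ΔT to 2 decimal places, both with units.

CO₂: 5.35 × ln(270/196) = 5.35 × ln(1.37755) = 5.35 × 0.32031 = 1.7137 W/m².
ΔT = λ ΔF = 0.56 × 1.71 = 0.9576 K.

ΔF = 1.71 W/m²; ΔT = 0.96 K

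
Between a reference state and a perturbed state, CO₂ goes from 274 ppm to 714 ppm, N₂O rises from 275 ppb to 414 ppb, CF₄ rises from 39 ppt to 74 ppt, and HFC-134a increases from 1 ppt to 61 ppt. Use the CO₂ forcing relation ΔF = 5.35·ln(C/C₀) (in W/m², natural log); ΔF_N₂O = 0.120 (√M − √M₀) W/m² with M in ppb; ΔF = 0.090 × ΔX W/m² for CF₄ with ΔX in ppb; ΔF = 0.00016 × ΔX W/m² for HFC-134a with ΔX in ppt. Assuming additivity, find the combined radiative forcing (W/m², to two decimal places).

CO₂: 5.35 × ln(714/274) = 5.35 × ln(2.60584) = 5.35 × 0.95776 = 5.1240 W/m².
N₂O: 0.120 × (√414 − √275) = 0.120 × (20.3470 − 16.5831) = 0.120 × 3.7639 = 0.4517 W/m².
CF₄: Δ = 74 − 39 = 35 ppt = 0.035 ppb; ΔF = 0.090 × 0.035 = 0.0032 W/m².
HFC-134a: ΔF = 0.00016 × (61 − 1) = 0.00016 × 60 = 0.0096 W/m².
Total ΔF = 5.1240 + 0.4517 + 0.0032 + 0.0096 = 5.5885 W/m².

ΔF = 5.59 W/m²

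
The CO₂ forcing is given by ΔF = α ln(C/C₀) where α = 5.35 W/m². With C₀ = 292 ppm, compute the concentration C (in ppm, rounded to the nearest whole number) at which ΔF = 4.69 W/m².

C ≈ 702 ppm

Set 5.35 ln(C/292) = 4.69, so ln(C/292) = 4.69/5.35 = 0.87664.
Then C/292 = e^0.87664 = 2.40281, giving C = 292 × 2.40281 = 701.62 ppm.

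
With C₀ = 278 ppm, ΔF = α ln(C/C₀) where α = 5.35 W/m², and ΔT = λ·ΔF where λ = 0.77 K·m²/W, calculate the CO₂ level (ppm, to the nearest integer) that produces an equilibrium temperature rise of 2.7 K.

Required forcing: ΔF = ΔT/λ = 2.7/0.77 = 3.5065 W/m².
Then ln(C/278) = ΔF/5.35 = 3.5065/5.35 = 0.65542.
So C = 278 × e^0.65542 = 278 × 1.92595 = 535.41 ppm.

C ≈ 535 ppm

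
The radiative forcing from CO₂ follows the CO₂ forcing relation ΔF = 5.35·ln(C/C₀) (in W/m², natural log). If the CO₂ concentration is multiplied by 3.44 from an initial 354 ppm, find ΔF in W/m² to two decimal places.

ΔF = 6.61 W/m²

Because the forcing depends only on the ratio C/C₀, the initial concentration does not enter.
ΔF = 5.35 × ln(3.44) = 5.35 × 1.23547 = 6.6098 W/m².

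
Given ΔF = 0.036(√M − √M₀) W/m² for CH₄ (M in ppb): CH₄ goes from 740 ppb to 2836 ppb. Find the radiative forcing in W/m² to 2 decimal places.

ΔF = 0.94 W/m²

CH₄: 0.036 × (√2836 − √740) = 0.036 × (53.2541 − 27.2029) = 0.036 × 26.0512 = 0.9378 W/m².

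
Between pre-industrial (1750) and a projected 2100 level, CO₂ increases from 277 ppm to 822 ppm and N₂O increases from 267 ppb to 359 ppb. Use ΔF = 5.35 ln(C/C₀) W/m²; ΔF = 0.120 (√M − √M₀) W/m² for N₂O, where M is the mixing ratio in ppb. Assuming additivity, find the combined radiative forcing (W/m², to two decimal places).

CO₂: 5.35 × ln(822/277) = 5.35 × ln(2.96751) = 5.35 × 1.08772 = 5.8193 W/m².
N₂O: 0.120 × (√359 − √267) = 0.120 × (18.9473 − 16.3401) = 0.120 × 2.6072 = 0.3129 W/m².
Total ΔF = 5.8193 + 0.3129 = 6.1322 W/m².

ΔF = 6.13 W/m²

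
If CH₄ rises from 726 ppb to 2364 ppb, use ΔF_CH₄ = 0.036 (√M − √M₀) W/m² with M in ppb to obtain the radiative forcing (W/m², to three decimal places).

CH₄: 0.036 × (√2364 − √726) = 0.036 × (48.6210 − 26.9444) = 0.036 × 21.6766 = 0.7804 W/m².

ΔF = 0.780 W/m²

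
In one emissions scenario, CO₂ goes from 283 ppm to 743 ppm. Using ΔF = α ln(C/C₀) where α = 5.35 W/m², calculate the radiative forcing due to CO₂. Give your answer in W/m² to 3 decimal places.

CO₂ absorption bands are partially saturated, so forcing scales with the logarithm of the concentration ratio.
CO₂: 5.35 × ln(743/283) = 5.35 × ln(2.62544) = 5.35 × 0.96525 = 5.1641 W/m².

ΔF = 5.164 W/m²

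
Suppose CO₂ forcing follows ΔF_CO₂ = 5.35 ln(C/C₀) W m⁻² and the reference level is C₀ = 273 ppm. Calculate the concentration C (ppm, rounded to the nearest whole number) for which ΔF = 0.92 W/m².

C ≈ 324 ppm

Set 5.35 ln(C/273) = 0.92, so ln(C/273) = 0.92/5.35 = 0.17196.
Then C/273 = e^0.17196 = 1.18763, giving C = 273 × 1.18763 = 324.22 ppm.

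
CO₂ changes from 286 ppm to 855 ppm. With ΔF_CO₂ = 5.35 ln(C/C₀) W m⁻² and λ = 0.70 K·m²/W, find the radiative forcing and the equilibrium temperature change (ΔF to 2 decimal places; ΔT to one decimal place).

ΔF = 5.86 W/m²; ΔT = 4.1 K

CO₂: 5.35 × ln(855/286) = 5.35 × ln(2.98951) = 5.35 × 1.09511 = 5.8588 W/m².
ΔT = λ ΔF = 0.70 × 5.86 = 4.1020 K.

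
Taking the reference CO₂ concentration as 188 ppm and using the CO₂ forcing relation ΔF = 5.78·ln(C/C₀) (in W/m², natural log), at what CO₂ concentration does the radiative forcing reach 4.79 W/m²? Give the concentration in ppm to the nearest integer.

C ≈ 431 ppm

Set 5.78 ln(C/188) = 4.79, so ln(C/188) = 4.79/5.78 = 0.82872.
Then C/188 = e^0.82872 = 2.29039, giving C = 188 × 2.29039 = 430.59 ppm.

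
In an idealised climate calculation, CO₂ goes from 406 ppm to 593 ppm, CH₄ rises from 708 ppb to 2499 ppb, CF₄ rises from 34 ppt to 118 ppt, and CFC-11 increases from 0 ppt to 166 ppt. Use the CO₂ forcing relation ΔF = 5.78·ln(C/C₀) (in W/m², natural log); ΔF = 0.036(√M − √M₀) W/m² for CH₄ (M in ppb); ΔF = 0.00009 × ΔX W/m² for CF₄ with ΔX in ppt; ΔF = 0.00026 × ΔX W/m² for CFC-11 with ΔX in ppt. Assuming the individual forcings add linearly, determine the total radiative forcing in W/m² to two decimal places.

CO₂: 5.78 × ln(593/406) = 5.78 × ln(1.46059) = 5.78 × 0.37884 = 2.1897 W/m².
CH₄: 0.036 × (√2499 − √708) = 0.036 × (49.9900 − 26.6083) = 0.036 × 23.3817 = 0.8417 W/m².
CF₄: ΔF = 0.00009 × (118 − 34) = 0.00009 × 84 = 0.0076 W/m².
CFC-11: ΔF = 0.00026 × (166 − 0) = 0.00026 × 166 = 0.0432 W/m².
Total ΔF = 2.1897 + 0.8417 + 0.0076 + 0.0432 = 3.0822 W/m².

ΔF = 3.08 W/m²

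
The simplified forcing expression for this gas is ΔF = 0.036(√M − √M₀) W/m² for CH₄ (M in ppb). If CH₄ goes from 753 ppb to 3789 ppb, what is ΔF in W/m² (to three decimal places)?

ΔF = 1.228 W/m²

CH₄: 0.036 × (√3789 − √753) = 0.036 × (61.5549 − 27.4408) = 0.036 × 34.1141 = 1.2281 W/m².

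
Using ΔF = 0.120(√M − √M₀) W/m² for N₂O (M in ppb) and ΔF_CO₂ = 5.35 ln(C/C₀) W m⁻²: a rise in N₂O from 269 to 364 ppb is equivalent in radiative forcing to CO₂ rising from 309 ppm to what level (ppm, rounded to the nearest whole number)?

N₂O forcing: 0.120 × (√364 − √269) = 0.120 × (19.0788 − 16.4012) = 0.120 × 2.6776 = 0.32131 W/m².
Set 5.35 ln(C/309) = 0.32131: ln(C/309) = 0.32131/5.35 = 0.06006, so C = 309 × e^0.06006 = 309 × 1.06190 = 328.13 ppm.

C ≈ 328 ppm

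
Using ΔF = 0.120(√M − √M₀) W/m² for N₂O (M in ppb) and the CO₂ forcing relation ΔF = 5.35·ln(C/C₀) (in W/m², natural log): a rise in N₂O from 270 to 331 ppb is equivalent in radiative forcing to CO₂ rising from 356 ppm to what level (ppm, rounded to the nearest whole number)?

N₂O forcing: 0.120 × (√331 − √270) = 0.120 × (18.1934 − 16.4317) = 0.120 × 1.7617 = 0.21140 W/m².
Set 5.35 ln(C/356) = 0.21140: ln(C/356) = 0.21140/5.35 = 0.03951, so C = 356 × e^0.03951 = 356 × 1.04030 = 370.35 ppm.

C ≈ 370 ppm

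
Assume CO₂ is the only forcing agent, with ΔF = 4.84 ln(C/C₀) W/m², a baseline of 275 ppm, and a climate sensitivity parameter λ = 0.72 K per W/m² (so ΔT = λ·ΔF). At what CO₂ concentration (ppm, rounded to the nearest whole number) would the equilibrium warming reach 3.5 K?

Required forcing: ΔF = ΔT/λ = 3.5/0.72 = 4.8611 W/m².
Then ln(C/275) = ΔF/4.84 = 4.8611/4.84 = 1.00436.
So C = 275 × e^1.00436 = 275 × 2.73016 = 750.79 ppm.

C ≈ 751 ppm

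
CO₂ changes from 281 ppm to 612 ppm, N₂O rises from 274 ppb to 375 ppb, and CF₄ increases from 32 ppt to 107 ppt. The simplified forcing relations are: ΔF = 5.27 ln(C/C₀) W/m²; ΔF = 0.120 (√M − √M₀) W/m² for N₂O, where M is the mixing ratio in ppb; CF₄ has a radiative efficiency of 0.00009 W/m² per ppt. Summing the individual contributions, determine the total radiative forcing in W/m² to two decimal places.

CO₂: 5.27 × ln(612/281) = 5.27 × ln(2.17794) = 5.27 × 0.77838 = 4.1021 W/m².
N₂O: 0.120 × (√375 − √274) = 0.120 × (19.3649 − 16.5529) = 0.120 × 2.8120 = 0.3374 W/m².
CF₄: ΔF = 0.00009 × (107 − 32) = 0.00009 × 75 = 0.0068 W/m².
Total ΔF = 4.1021 + 0.3374 + 0.0068 = 4.4463 W/m².

ΔF = 4.45 W/m²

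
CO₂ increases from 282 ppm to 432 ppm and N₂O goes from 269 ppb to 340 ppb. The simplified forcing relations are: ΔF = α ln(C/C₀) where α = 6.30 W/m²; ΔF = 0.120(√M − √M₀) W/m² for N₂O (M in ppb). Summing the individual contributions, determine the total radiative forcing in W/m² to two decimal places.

CO₂: 6.30 × ln(432/282) = 6.30 × ln(1.53191) = 6.30 × 0.42652 = 2.6871 W/m².
N₂O: 0.120 × (√340 − √269) = 0.120 × (18.4391 − 16.4012) = 0.120 × 2.0379 = 0.2445 W/m².
Total ΔF = 2.6871 + 0.2445 = 2.9316 W/m².

ΔF = 2.93 W/m²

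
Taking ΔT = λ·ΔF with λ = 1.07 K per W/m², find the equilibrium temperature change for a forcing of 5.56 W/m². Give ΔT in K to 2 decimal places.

ΔT = λ ΔF = 1.07 × 5.56 = 5.9492 K.

ΔT = 5.95 K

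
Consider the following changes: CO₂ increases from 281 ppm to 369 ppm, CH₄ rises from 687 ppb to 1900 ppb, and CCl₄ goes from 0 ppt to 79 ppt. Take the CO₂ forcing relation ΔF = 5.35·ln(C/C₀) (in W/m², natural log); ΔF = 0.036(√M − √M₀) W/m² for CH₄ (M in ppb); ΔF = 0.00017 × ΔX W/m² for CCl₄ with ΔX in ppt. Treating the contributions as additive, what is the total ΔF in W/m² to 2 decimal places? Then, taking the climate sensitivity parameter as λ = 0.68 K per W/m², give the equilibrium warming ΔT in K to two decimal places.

ΔF = 2.10 W/m²; ΔT = 1.43 K

CO₂: 5.35 × ln(369/281) = 5.35 × ln(1.31317) = 5.35 × 0.27244 = 1.4576 W/m².
CH₄: 0.036 × (√1900 − √687) = 0.036 × (43.5890 − 26.2107) = 0.036 × 17.3783 = 0.6256 W/m².
CCl₄: ΔF = 0.00017 × (79 − 0) = 0.00017 × 79 = 0.0134 W/m².
Total ΔF = 1.4576 + 0.6256 + 0.0134 = 2.0966 W/m².
ΔT = λ ΔF = 0.68 × 2.10 = 1.4280 K.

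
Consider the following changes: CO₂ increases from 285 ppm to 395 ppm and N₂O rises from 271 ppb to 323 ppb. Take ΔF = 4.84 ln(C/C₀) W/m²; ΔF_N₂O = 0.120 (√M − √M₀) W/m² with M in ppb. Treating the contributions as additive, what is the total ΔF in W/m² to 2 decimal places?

ΔF = 1.76 W/m²

CO₂: 4.84 × ln(395/285) = 4.84 × ln(1.38596) = 4.84 × 0.32639 = 1.5797 W/m².
N₂O: 0.120 × (√323 − √271) = 0.120 × (17.9722 − 16.4621) = 0.120 × 1.5101 = 0.1812 W/m².
Total ΔF = 1.5797 + 0.1812 = 1.7609 W/m².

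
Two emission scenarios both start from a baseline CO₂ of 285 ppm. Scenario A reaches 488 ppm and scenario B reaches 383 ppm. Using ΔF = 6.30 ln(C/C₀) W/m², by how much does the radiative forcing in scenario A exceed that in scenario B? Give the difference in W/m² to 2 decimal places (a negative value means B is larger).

ΔF_A = 6.30 ln(488/285) = 6.30 × 0.53783 = 3.3883 W/m².
ΔF_B = 6.30 ln(383/285) = 6.30 × 0.29555 = 1.8620 W/m².
Difference: 3.3883 − 1.8620 = 1.5263 W/m².

ΔF_A − ΔF_B = 1.53 W/m²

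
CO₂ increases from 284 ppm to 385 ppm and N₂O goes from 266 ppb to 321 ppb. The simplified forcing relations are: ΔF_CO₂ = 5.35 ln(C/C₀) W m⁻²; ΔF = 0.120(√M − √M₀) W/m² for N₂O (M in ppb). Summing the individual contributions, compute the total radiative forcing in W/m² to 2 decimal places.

CO₂: 5.35 × ln(385/284) = 5.35 × ln(1.35563) = 5.35 × 0.30427 = 1.6278 W/m².
N₂O: 0.120 × (√321 − √266) = 0.120 × (17.9165 − 16.3095) = 0.120 × 1.6070 = 0.1928 W/m².
Total ΔF = 1.6278 + 0.1928 = 1.8206 W/m².

ΔF = 1.82 W/m²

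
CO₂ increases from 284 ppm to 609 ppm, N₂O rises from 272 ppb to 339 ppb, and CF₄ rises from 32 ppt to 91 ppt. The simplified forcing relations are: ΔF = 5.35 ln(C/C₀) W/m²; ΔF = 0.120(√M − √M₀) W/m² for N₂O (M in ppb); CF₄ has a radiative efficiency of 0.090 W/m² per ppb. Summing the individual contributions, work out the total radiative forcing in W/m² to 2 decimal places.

ΔF = 4.32 W/m²

CO₂: 5.35 × ln(609/284) = 5.35 × ln(2.14437) = 5.35 × 0.76285 = 4.0812 W/m².
N₂O: 0.120 × (√339 − √272) = 0.120 × (18.4120 − 16.4924) = 0.120 × 1.9196 = 0.2304 W/m².
CF₄: Δ = 91 − 32 = 59 ppt = 0.059 ppb; ΔF = 0.090 × 0.059 = 0.0053 W/m².
Total ΔF = 4.0812 + 0.2304 + 0.0053 = 4.3169 W/m².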